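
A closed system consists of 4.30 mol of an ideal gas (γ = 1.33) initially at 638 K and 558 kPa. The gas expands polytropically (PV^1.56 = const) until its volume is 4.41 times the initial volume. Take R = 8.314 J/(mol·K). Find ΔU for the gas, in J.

V₁ = nRT₁/P₁ = 4.30×8.314×638/558 = 40.9 L.
Polytropic n=1.56: T₂ = T₁(V₁/V₂)^(n−1) = 638×(0.227)^0.56 = 278 K; P₂ = P₁(V₁/V₂)^n = 55.1 kPa.
For an ideal gas ΔU = nCvΔT with Cv = R/(γ−1) = 25.2 J/(mol·K).
ΔU = 4.30×25.2×(278−638) = -39000 J.

-39000 J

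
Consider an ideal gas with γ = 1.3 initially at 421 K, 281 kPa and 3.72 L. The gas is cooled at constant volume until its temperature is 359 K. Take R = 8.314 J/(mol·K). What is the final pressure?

Isochoric: V stays 3.72 L; P/T = const ⇒ T₂ = 359 K, P₂ = 240 kPa.

240 kPa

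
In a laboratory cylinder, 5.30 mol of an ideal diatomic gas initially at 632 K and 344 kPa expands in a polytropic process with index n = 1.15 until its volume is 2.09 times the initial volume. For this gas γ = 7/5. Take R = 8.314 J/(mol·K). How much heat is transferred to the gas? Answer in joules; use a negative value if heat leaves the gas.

12100 J

V₁ = nRT₁/P₁ = 5.30×8.314×632/344 = 81.0 L.
Polytropic n=1.15: T₂ = T₁(V₁/V₂)^(n−1) = 632×(0.478)^0.15 = 566 K; P₂ = P₁(V₁/V₂)^n = 147 kPa.
W = (P₁V₁−P₂V₂)/(n−1) = (344×81.0−147×169)/0.15 = 19400 J.
ΔU = nCvΔT = 5.30×20.8×(566−632) = -7290 J.
Q = ΔU + W = 12100 J.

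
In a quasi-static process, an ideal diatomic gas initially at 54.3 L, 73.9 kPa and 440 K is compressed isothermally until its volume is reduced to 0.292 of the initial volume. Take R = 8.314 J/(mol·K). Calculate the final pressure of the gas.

Isothermal: T stays 440 K; PV = const ⇒ V₂ = 15.9 L, P₂ = 253 kPa.

253 kPa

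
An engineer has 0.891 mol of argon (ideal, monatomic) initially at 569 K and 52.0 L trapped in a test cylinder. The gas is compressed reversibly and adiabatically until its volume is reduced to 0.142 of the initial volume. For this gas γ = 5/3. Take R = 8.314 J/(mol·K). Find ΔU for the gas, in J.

16900 J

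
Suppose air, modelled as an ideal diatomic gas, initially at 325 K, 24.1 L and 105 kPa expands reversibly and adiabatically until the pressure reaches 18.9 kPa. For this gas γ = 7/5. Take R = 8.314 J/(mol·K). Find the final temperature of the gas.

Adiabatic: T₂/T₁ = (P₂/P₁)^((γ−1)/γ) ⇒ T₂ = 325×(0.180)^0.286 = 199 K; V₂ = 82.0 L.

199 K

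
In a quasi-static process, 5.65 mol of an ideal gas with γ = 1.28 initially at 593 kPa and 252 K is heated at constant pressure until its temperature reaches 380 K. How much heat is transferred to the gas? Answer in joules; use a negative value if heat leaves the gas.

V₁ = nRT₁/P₁ = 5.65×8.314×252/593 = 20.0 L.
Isobaric: P stays 593 kPa; V/T = const ⇒ T₂ = 380 K, V₂ = 30.1 L.
W = PΔV = 593×(30.1−20.0) kPa·L = 6010 J.
ΔU = nCvΔT = 5.65×29.7×(380−252) = 21500 J.
Q = ΔU + W = nCpΔT = 27500 J.

27500 J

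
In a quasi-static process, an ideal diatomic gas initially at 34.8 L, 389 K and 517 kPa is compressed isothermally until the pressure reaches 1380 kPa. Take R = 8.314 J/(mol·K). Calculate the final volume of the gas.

13.0 L

Isothermal: T stays 389 K; PV = const ⇒ V₂ = 13.0 L, P₂ = 1380 kPa.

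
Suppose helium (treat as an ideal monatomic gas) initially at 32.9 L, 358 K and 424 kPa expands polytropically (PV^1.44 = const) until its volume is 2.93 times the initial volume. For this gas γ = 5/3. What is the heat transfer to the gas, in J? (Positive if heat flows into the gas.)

n = P₁V₁/(RT₁) = 424×32.9/(8.314×358) = 4.69 mol.
Polytropic n=1.44: T₂ = T₁(V₁/V₂)^(n−1) = 358×(0.341)^0.44 = 223 K; P₂ = P₁(V₁/V₂)^n = 90.2 kPa.
W = (P₁V₁−P₂V₂)/(n−1) = (424×32.9−90.2×96.4)/0.44 = 11900 J.
ΔU = nCvΔT = 4.69×12.5×(223−358) = -7890 J.
Q = ΔU + W = 4060 J.

4060 J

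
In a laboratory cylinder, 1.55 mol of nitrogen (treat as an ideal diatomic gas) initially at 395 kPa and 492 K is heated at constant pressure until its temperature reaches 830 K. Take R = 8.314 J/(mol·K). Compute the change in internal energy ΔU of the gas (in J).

10900 J

V₁ = nRT₁/P₁ = 1.55×8.314×492/395 = 16.1 L.
Isobaric: P stays 395 kPa; V/T = const ⇒ T₂ = 830 K, V₂ = 27.1 L.
For an ideal gas ΔU = nCvΔT with Cv = (5/2)R = 20.8 J/(mol·K).
ΔU = 1.55×20.8×(830−492) = 10900 J.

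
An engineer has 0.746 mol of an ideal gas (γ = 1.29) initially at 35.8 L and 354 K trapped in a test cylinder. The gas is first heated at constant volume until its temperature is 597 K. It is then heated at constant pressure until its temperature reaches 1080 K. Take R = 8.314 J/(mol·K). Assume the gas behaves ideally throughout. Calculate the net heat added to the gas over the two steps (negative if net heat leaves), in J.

P₁ = nRT₁/V₁ = 0.746×8.314×354/35.8 = 61.3 kPa.
Step 1 — Isochoric: V stays 35.8 L; P/T = const ⇒ T₂ = 597 K, P₂ = 103 kPa.
W = 0 (no volume change).
ΔU = nCvΔT = 0.746×28.7×(597−354) = 5200 J.
Q = ΔU = 5200 J.
State after step 1: P = 103 kPa, V = 35.8 L, T = 597 K.
Step 2 — Isobaric: P stays 103 kPa; V/T = const ⇒ T₂ = 1080 K, V₂ = 64.8 L.
W = PΔV = 103×(64.8−35.8) kPa·L = 3000 J.
ΔU = nCvΔT = 0.746×28.7×(1080−597) = 10300 J.
Q = ΔU + W = nCpΔT = 13300 J.
Net over both steps: W = 3000 J, Q = 18500 J, ΔU = 15500 J.

18500 J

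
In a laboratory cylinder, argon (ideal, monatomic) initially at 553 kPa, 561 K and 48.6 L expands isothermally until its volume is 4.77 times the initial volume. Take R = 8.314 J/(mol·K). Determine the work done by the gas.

n = P₁V₁/(RT₁) = 553×48.6/(8.314×561) = 5.76 mol.
Isothermal: T stays 561 K; PV = const ⇒ V₂ = 232 L, P₂ = 116 kPa.
W = nRT ln(V₂/V₁) = 5.76×8.314×561×ln(4.77) = 42000 J.

42000 J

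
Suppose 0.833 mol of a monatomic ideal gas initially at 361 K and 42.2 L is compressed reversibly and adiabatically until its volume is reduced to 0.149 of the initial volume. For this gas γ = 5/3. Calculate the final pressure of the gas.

1410 kPa

P₁ = nRT₁/V₁ = 0.833×8.314×361/42.2 = 59.2 kPa.
Adiabatic: TV^(γ−1) = const ⇒ T₂ = 361×(6.71)^0.667 = 1280 K; PV^γ = const ⇒ P₂ = 1410 kPa.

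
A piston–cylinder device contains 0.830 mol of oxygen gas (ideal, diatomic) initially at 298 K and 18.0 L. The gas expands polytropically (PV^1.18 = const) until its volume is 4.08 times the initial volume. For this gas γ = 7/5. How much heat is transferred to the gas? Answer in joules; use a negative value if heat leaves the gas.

P₁ = nRT₁/V₁ = 0.830×8.314×298/18.0 = 114 kPa.
Polytropic n=1.18: T₂ = T₁(V₁/V₂)^(n−1) = 298×(0.245)^0.18 = 231 K; P₂ = P₁(V₁/V₂)^n = 21.7 kPa.
W = (P₁V₁−P₂V₂)/(n−1) = (114×18.0−21.7×73.4)/0.18 = 2550 J.
ΔU = nCvΔT = 0.830×20.8×(231−298) = -1150 J.
Q = ΔU + W = 1410 J.

1410 J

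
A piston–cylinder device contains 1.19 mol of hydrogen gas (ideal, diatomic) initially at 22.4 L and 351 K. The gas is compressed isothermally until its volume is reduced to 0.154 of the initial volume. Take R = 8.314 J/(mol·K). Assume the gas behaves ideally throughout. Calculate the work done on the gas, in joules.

6500 J

P₁ = nRT₁/V₁ = 1.19×8.314×351/22.4 = 155 kPa.
Isothermal: T stays 351 K; PV = const ⇒ V₂ = 3.45 L, P₂ = 1010 kPa.
W = nRT ln(V₂/V₁) = 1.19×8.314×351×ln(0.154) = -6500 J.
Work done on the gas = −W_by = 6500 J.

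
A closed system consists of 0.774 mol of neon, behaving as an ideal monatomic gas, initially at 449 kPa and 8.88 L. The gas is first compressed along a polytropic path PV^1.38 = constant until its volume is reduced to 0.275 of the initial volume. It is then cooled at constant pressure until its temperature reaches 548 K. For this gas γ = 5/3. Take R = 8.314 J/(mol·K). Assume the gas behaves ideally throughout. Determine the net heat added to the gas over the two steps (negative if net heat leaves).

T₁ = P₁V₁/(nR) = 449×8.88/(0.774×8.314) = 620 K.
Step 1 — Polytropic n=1.38: T₂ = T₁(V₁/V₂)^(n−1) = 620×(3.64)^0.38 = 1010 K; P₂ = P₁(V₁/V₂)^n = 2670 kPa.
W = (P₁V₁−P₂V₂)/(n−1) = (449×8.88−2670×2.44)/0.38 = -6640 J.
ΔU = nCvΔT = 0.774×12.5×(1010−620) = 3790 J.
Q = ΔU + W = -2860 J.
State after step 1: P = 2670 kPa, V = 2.44 L, T = 1010 K.
Step 2 — Isobaric: P stays 2670 kPa; V/T = const ⇒ T₂ = 548 K, V₂ = 1.32 L.
W = PΔV = 2670×(1.32−2.44) kPa·L = -2990 J.
ΔU = nCvΔT = 0.774×12.5×(548−1010) = -4480 J.
Q = ΔU + W = nCpΔT = -7460 J.
Net over both steps: W = -9630 J, Q = -10300 J, ΔU = -691 J.

-10300 J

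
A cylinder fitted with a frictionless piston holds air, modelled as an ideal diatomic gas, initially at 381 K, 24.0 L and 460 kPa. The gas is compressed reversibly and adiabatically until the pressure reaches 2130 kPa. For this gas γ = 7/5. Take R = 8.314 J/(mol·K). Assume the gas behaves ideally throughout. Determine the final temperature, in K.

590 K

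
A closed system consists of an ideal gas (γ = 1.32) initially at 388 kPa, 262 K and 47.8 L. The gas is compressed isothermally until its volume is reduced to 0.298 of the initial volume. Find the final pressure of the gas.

1300 kPa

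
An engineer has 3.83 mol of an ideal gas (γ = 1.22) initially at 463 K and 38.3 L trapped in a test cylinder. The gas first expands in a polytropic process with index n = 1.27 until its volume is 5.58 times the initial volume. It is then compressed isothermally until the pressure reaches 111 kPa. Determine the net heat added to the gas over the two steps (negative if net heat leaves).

P₁ = nRT₁/V₁ = 3.83×8.314×463/38.3 = 385 kPa.
Step 1 — Polytropic n=1.27: T₂ = T₁(V₁/V₂)^(n−1) = 463×(0.179)^0.27 = 291 K; P₂ = P₁(V₁/V₂)^n = 43.4 kPa.
W = (P₁V₁−P₂V₂)/(n−1) = (385×38.3−43.4×214)/0.27 = 20300 J.
ΔU = nCvΔT = 3.83×37.8×(291−463) = -24900 J.
Q = ΔU + W = -4610 J.
State after step 1: P = 43.4 kPa, V = 214 L, T = 291 K.
Step 2 — Isothermal: T stays 291 K; PV = const ⇒ V₂ = 83.5 L, P₂ = 111 kPa.
ΔU = 0 (ideal gas, T constant).
W = nRT ln(V₂/V₁) = 3.83×8.314×291×ln(0.391) = -8710 J.
Q = ΔU + W = -8710 J.
Net over both steps: W = 11600 J, Q = -13300 J, ΔU = -24900 J.

-13300 J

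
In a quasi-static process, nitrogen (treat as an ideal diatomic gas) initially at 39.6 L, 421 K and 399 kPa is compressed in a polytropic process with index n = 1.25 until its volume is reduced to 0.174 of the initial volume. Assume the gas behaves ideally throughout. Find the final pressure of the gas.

Polytropic n=1.25: T₂ = T₁(V₁/V₂)^(n−1) = 421×(5.75)^0.25 = 652 K; P₂ = P₁(V₁/V₂)^n = 3550 kPa.

3550 kPa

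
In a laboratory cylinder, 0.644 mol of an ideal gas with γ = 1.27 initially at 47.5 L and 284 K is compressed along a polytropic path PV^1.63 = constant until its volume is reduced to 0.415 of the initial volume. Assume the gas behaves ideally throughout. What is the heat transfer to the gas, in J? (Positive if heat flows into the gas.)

2380 J

P₁ = nRT₁/V₁ = 0.644×8.314×284/47.5 = 32.0 kPa.
Polytropic n=1.63: T₂ = T₁(V₁/V₂)^(n−1) = 284×(2.41)^0.63 = 494 K; P₂ = P₁(V₁/V₂)^n = 134 kPa.
W = (P₁V₁−P₂V₂)/(n−1) = (32.0×47.5−134×19.7)/0.63 = -1790 J.
ΔU = nCvΔT = 0.644×30.8×(494−284) = 4170 J.
Q = ΔU + W = 2380 J.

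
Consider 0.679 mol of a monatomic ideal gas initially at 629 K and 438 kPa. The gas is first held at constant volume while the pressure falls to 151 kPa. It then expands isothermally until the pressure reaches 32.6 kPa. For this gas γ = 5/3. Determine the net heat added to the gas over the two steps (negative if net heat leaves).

V₁ = nRT₁/P₁ = 0.679×8.314×629/438 = 8.11 L.
Step 1 — Isochoric: V stays 8.11 L; P/T = const ⇒ T₂ = 217 K, P₂ = 151 kPa.
W = 0 (no volume change).
ΔU = nCvΔT = 0.679×12.5×(217−629) = -3490 J.
Q = ΔU = -3490 J.
State after step 1: P = 151 kPa, V = 8.11 L, T = 217 K.
Step 2 — Isothermal: T stays 217 K; PV = const ⇒ V₂ = 37.6 L, P₂ = 32.6 kPa.
ΔU = 0 (ideal gas, T constant).
W = nRT ln(V₂/V₁) = 0.679×8.314×217×ln(4.63) = 1880 J.
Q = ΔU + W = 1880 J.
Net over both steps: W = 1880 J, Q = -1610 J, ΔU = -3490 J.

-1610 J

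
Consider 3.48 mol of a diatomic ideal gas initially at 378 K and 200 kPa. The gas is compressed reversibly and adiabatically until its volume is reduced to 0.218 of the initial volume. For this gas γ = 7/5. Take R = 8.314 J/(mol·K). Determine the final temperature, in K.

V₁ = nRT₁/P₁ = 3.48×8.314×378/200 = 54.7 L.
Adiabatic: TV^(γ−1) = const ⇒ T₂ = 378×(4.59)^0.400 = 695 K; PV^γ = const ⇒ P₂ = 1690 kPa.

695 K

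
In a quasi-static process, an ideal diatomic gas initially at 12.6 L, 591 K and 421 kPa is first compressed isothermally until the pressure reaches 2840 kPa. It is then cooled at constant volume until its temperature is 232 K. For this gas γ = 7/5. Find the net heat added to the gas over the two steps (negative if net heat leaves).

n = P₁V₁/(RT₁) = 421×12.6/(8.314×591) = 1.08 mol.
Step 1 — Isothermal: T stays 591 K; PV = const ⇒ V₂ = 1.87 L, P₂ = 2840 kPa.
ΔU = 0 (ideal gas, T constant).
W = nRT ln(V₂/V₁) = 1.08×8.314×591×ln(0.148) = -10100 J.
Q = ΔU + W = -10100 J.
State after step 1: P = 2840 kPa, V = 1.87 L, T = 591 K.
Step 2 — Isochoric: V stays 1.87 L; P/T = const ⇒ T₂ = 232 K, P₂ = 1110 kPa.
W = 0 (no volume change).
ΔU = nCvΔT = 1.08×20.8×(232−591) = -8060 J.
Q = ΔU = -8060 J.
Net over both steps: W = -10100 J, Q = -18200 J, ΔU = -8060 J.

-18200 J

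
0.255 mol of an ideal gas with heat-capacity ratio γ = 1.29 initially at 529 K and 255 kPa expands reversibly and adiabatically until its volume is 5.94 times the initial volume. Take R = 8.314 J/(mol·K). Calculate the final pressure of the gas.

V₁ = nRT₁/P₁ = 0.255×8.314×529/255 = 4.40 L.
Adiabatic: TV^(γ−1) = const ⇒ T₂ = 529×(0.168)^0.290 = 316 K; PV^γ = const ⇒ P₂ = 25.6 kPa.

25.6 kPa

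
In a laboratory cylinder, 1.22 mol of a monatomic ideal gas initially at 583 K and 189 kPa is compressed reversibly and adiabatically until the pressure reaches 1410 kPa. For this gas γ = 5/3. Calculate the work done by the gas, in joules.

-10900 J

V₁ = nRT₁/P₁ = 1.22×8.314×583/189 = 31.3 L.
Adiabatic: T₂/T₁ = (P₂/P₁)^((γ−1)/γ) ⇒ T₂ = 583×(7.46)^0.400 = 1300 K; V₂ = 9.37 L.
ΔU = nCvΔT = 1.22×12.5×(1300−583) = 10900 J.
Q = 0 for an adiabatic process, so W = −ΔU = -10900 J.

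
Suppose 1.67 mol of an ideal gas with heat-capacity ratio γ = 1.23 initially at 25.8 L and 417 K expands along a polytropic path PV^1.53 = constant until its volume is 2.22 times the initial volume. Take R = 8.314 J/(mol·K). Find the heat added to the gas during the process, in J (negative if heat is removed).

-4910 J

P₁ = nRT₁/V₁ = 1.67×8.314×417/25.8 = 224 kPa.
Polytropic n=1.53: T₂ = T₁(V₁/V₂)^(n−1) = 417×(0.450)^0.53 = 273 K; P₂ = P₁(V₁/V₂)^n = 66.2 kPa.
W = (P₁V₁−P₂V₂)/(n−1) = (224×25.8−66.2×57.3)/0.53 = 3770 J.
ΔU = nCvΔT = 1.67×36.1×(273−417) = -8680 J.
Q = ΔU + W = -4910 J.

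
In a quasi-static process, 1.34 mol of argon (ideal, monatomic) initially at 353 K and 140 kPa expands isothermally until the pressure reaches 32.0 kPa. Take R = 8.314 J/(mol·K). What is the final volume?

123 L

V₁ = nRT₁/P₁ = 1.34×8.314×353/140 = 28.1 L.
Isothermal: T stays 353 K; PV = const ⇒ V₂ = 123 L, P₂ = 32.0 kPa.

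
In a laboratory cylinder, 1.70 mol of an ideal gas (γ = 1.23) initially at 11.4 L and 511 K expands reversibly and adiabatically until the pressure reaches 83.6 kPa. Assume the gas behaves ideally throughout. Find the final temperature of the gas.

P₁ = nRT₁/V₁ = 1.70×8.314×511/11.4 = 634 kPa.
Adiabatic: T₂/T₁ = (P₂/P₁)^((γ−1)/γ) ⇒ T₂ = 511×(0.132)^0.187 = 350 K; V₂ = 59.2 L.

350 K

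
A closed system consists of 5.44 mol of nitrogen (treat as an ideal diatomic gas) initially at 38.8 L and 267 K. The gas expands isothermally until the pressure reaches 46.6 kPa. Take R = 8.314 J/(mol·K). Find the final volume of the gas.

P₁ = nRT₁/V₁ = 5.44×8.314×267/38.8 = 311 kPa.
Isothermal: T stays 267 K; PV = const ⇒ V₂ = 259 L, P₂ = 46.6 kPa.

259 L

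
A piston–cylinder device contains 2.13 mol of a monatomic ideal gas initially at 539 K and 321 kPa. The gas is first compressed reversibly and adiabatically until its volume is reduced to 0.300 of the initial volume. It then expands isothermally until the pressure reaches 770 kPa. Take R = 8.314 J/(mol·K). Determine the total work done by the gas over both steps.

V₁ = nRT₁/P₁ = 2.13×8.314×539/321 = 29.7 L.
Step 1 — Adiabatic: TV^(γ−1) = const ⇒ T₂ = 539×(3.33)^0.667 = 1200 K; PV^γ = const ⇒ P₂ = 2390 kPa.
ΔU = nCvΔT = 2.13×12.5×(1200−539) = 17600 J.
Q = 0 for an adiabatic process, so W = −ΔU = -17600 J.
State after step 1: P = 2390 kPa, V = 8.92 L, T = 1200 K.
Step 2 — Isothermal: T stays 1200 K; PV = const ⇒ V₂ = 27.7 L, P₂ = 770 kPa.
ΔU = 0 (ideal gas, T constant).
W = nRT ln(V₂/V₁) = 2.13×8.314×1200×ln(3.10) = 24100 J.
Q = ΔU + W = 24100 J.
Net over both steps: W = 6470 J, Q = 24100 J, ΔU = 17600 J.

6470 J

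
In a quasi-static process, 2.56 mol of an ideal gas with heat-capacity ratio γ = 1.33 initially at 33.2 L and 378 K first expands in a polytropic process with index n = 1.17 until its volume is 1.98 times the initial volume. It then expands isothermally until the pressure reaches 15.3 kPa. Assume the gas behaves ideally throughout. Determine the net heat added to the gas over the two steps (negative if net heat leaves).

16600 J

P₁ = nRT₁/V₁ = 2.56×8.314×378/33.2 = 242 kPa.
Step 1 — Polytropic n=1.17: T₂ = T₁(V₁/V₂)^(n−1) = 378×(0.505)^0.17 = 337 K; P₂ = P₁(V₁/V₂)^n = 109 kPa.
W = (P₁V₁−P₂V₂)/(n−1) = (242×33.2−109×65.7)/0.17 = 5190 J.
ΔU = nCvΔT = 2.56×25.2×(337−378) = -2670 J.
Q = ΔU + W = 2520 J.
State after step 1: P = 109 kPa, V = 65.7 L, T = 337 K.
Step 2 — Isothermal: T stays 337 K; PV = const ⇒ V₂ = 468 L, P₂ = 15.3 kPa.
ΔU = 0 (ideal gas, T constant).
W = nRT ln(V₂/V₁) = 2.56×8.314×337×ln(7.12) = 14100 J.
Q = ΔU + W = 14100 J.
Net over both steps: W = 19300 J, Q = 16600 J, ΔU = -2670 J.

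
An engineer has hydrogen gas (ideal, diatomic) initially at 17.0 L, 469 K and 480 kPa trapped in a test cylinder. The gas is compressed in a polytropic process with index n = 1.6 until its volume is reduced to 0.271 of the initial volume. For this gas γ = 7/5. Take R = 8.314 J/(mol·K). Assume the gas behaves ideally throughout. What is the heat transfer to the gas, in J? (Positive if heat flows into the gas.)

8080 J

n = P₁V₁/(RT₁) = 480×17.0/(8.314×469) = 2.09 mol.
Polytropic n=1.6: T₂ = T₁(V₁/V₂)^(n−1) = 469×(3.69)^0.60 = 1030 K; P₂ = P₁(V₁/V₂)^n = 3880 kPa.
W = (P₁V₁−P₂V₂)/(n−1) = (480×17.0−3880×4.61)/0.60 = -16200 J.
ΔU = nCvΔT = 2.09×20.8×(1030−469) = 24300 J.
Q = ΔU + W = 8080 J.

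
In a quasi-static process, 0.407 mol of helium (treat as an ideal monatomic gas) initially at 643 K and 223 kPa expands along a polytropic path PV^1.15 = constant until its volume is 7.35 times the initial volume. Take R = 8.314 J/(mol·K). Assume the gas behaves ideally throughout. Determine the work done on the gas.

V₁ = nRT₁/P₁ = 0.407×8.314×643/223 = 9.76 L.
Polytropic n=1.15: T₂ = T₁(V₁/V₂)^(n−1) = 643×(0.136)^0.15 = 477 K; P₂ = P₁(V₁/V₂)^n = 22.5 kPa.
W = (P₁V₁−P₂V₂)/(n−1) = (223×9.76−22.5×71.7)/0.15 = 3750 J.
Work done on the gas = −W_by = -3750 J.

-3750 J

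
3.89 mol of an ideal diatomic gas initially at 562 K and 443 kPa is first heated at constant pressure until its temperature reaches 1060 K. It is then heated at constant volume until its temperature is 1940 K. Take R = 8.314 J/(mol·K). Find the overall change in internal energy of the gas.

V₁ = nRT₁/P₁ = 3.89×8.314×562/443 = 41.0 L.
Step 1 — Isobaric: P stays 443 kPa; V/T = const ⇒ T₂ = 1060 K, V₂ = 77.4 L.
W = PΔV = 443×(77.4−41.0) kPa·L = 16100 J.
ΔU = nCvΔT = 3.89×20.8×(1060−562) = 40300 J.
Q = ΔU + W = nCpΔT = 56400 J.
State after step 1: P = 443 kPa, V = 77.4 L, T = 1060 K.
Step 2 — Isochoric: V stays 77.4 L; P/T = const ⇒ T₂ = 1940 K, P₂ = 811 kPa.
W = 0 (no volume change).
ΔU = nCvΔT = 3.89×20.8×(1940−1060) = 71200 J.
Q = ΔU = 71200 J.
Net over both steps: W = 16100 J, Q = 128000 J, ΔU = 111000 J.

111000 J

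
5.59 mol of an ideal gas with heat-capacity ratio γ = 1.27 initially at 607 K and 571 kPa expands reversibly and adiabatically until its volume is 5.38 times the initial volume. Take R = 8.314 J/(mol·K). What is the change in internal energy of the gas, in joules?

V₁ = nRT₁/P₁ = 5.59×8.314×607/571 = 49.4 L.
Adiabatic: TV^(γ−1) = const ⇒ T₂ = 607×(0.186)^0.270 = 385 K; PV^γ = const ⇒ P₂ = 67.4 kPa.
For an ideal gas ΔU = nCvΔT with Cv = R/(γ−1) = 30.8 J/(mol·K).
ΔU = 5.59×30.8×(385−607) = -38100 J.

-38100 J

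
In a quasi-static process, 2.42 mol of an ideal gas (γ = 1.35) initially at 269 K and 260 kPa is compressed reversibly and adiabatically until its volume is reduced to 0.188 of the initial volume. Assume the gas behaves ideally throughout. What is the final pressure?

2480 kPa

V₁ = nRT₁/P₁ = 2.42×8.314×269/260 = 20.8 L.
Adiabatic: TV^(γ−1) = const ⇒ T₂ = 269×(5.32)^0.350 = 483 K; PV^γ = const ⇒ P₂ = 2480 kPa.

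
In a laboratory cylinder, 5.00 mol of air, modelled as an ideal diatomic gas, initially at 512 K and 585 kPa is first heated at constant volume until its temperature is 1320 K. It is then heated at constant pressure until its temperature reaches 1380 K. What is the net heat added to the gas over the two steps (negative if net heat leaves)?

V₁ = nRT₁/P₁ = 5.00×8.314×512/585 = 36.4 L.
Step 1 — Isochoric: V stays 36.4 L; P/T = const ⇒ T₂ = 1320 K, P₂ = 1510 kPa.
W = 0 (no volume change).
ΔU = nCvΔT = 5.00×20.8×(1320−512) = 84000 J.
Q = ΔU = 84000 J.
State after step 1: P = 1510 kPa, V = 36.4 L, T = 1320 K.
Step 2 — Isobaric: P stays 1510 kPa; V/T = const ⇒ T₂ = 1380 K, V₂ = 38.0 L.
W = PΔV = 1510×(38.0−36.4) kPa·L = 2490 J.
ΔU = nCvΔT = 5.00×20.8×(1380−1320) = 6240 J.
Q = ΔU + W = nCpΔT = 8730 J.
Net over both steps: W = 2490 J, Q = 92700 J, ΔU = 90200 J.

92700 J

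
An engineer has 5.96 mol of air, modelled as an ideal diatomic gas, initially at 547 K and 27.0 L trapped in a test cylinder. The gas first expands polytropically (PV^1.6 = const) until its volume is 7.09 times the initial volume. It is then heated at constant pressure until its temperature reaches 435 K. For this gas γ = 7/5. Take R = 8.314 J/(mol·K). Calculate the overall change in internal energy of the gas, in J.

-13900 J

P₁ = nRT₁/V₁ = 5.96×8.314×547/27.0 = 1000 kPa.
Step 1 — Polytropic n=1.6: T₂ = T₁(V₁/V₂)^(n−1) = 547×(0.141)^0.60 = 169 K; P₂ = P₁(V₁/V₂)^n = 43.7 kPa.
W = (P₁V₁−P₂V₂)/(n−1) = (1000×27.0−43.7×191)/0.60 = 31200 J.
ΔU = nCvΔT = 5.96×20.8×(169−547) = -46800 J.
Q = ΔU + W = -15600 J.
State after step 1: P = 43.7 kPa, V = 191 L, T = 169 K.
Step 2 — Isobaric: P stays 43.7 kPa; V/T = const ⇒ T₂ = 435 K, V₂ = 493 L.
W = PΔV = 43.7×(493−191) kPa·L = 13200 J.
ΔU = nCvΔT = 5.96×20.8×(435−169) = 33000 J.
Q = ΔU + W = nCpΔT = 46200 J.
Net over both steps: W = 44400 J, Q = 30500 J, ΔU = -13900 J.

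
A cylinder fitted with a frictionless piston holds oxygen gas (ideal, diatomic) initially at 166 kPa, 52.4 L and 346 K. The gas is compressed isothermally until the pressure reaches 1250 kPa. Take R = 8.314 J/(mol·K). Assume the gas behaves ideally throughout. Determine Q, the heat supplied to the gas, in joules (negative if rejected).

n = P₁V₁/(RT₁) = 166×52.4/(8.314×346) = 3.02 mol.
Isothermal: T stays 346 K; PV = const ⇒ V₂ = 6.96 L, P₂ = 1250 kPa.
ΔU = 0 (ideal gas, T constant).
W = nRT ln(V₂/V₁) = 3.02×8.314×346×ln(0.133) = -17600 J.
Q = ΔU + W = -17600 J.

-17600 J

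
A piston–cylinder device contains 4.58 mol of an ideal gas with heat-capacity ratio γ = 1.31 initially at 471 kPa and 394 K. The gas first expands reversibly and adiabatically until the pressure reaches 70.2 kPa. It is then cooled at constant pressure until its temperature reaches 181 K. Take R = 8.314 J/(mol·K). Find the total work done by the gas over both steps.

14900 J

V₁ = nRT₁/P₁ = 4.58×8.314×394/471 = 31.9 L.
Step 1 — Adiabatic: T₂/T₁ = (P₂/P₁)^((γ−1)/γ) ⇒ T₂ = 394×(0.149)^0.237 = 251 K; V₂ = 136 L.
ΔU = nCvΔT = 4.58×26.8×(251−394) = -17600 J.
Q = 0 for an adiabatic process, so W = −ΔU = 17600 J.
State after step 1: P = 70.2 kPa, V = 136 L, T = 251 K.
Step 2 — Isobaric: P stays 70.2 kPa; V/T = const ⇒ T₂ = 181 K, V₂ = 98.2 L.
W = PΔV = 70.2×(98.2−136) kPa·L = -2670 J.
ΔU = nCvΔT = 4.58×26.8×(181−251) = -8610 J.
Q = ΔU + W = nCpΔT = -11300 J.
Net over both steps: W = 14900 J, Q = -11300 J, ΔU = -26200 J.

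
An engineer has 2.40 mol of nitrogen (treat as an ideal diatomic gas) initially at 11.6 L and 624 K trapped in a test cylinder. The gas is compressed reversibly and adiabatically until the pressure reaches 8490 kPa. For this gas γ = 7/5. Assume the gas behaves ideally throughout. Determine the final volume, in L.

P₁ = nRT₁/V₁ = 2.40×8.314×624/11.6 = 1070 kPa.
Adiabatic: T₂/T₁ = (P₂/P₁)^((γ−1)/γ) ⇒ T₂ = 624×(7.91)^0.286 = 1130 K; V₂ = 2.65 L.

2.65 L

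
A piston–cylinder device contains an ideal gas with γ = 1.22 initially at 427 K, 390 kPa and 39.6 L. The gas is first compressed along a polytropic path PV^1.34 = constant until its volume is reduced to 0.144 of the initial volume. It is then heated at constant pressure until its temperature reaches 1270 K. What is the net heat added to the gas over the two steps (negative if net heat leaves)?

112000 J

n = P₁V₁/(RT₁) = 390×39.6/(8.314×427) = 4.35 mol.
Step 1 — Polytropic n=1.34: T₂ = T₁(V₁/V₂)^(n−1) = 427×(6.94)^0.34 = 825 K; P₂ = P₁(V₁/V₂)^n = 5230 kPa.
W = (P₁V₁−P₂V₂)/(n−1) = (390×39.6−5230×5.70)/0.34 = -42400 J.
ΔU = nCvΔT = 4.35×37.8×(825−427) = 65500 J.
Q = ΔU + W = 23100 J.
State after step 1: P = 5230 kPa, V = 5.70 L, T = 825 K.
Step 2 — Isobaric: P stays 5230 kPa; V/T = const ⇒ T₂ = 1270 K, V₂ = 8.78 L.
W = PΔV = 5230×(8.78−5.70) kPa·L = 16100 J.
ΔU = nCvΔT = 4.35×37.8×(1270−825) = 73100 J.
Q = ΔU + W = nCpΔT = 89200 J.
Net over both steps: W = -26300 J, Q = 112000 J, ΔU = 139000 J.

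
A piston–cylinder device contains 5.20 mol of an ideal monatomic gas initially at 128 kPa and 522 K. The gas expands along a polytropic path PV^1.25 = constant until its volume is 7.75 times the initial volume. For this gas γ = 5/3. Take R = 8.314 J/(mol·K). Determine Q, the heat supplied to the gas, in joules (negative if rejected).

22600 J

V₁ = nRT₁/P₁ = 5.20×8.314×522/128 = 176 L.
Polytropic n=1.25: T₂ = T₁(V₁/V₂)^(n−1) = 522×(0.129)^0.25 = 313 K; P₂ = P₁(V₁/V₂)^n = 9.90 kPa.
W = (P₁V₁−P₂V₂)/(n−1) = (128×176−9.90×1370)/0.25 = 36200 J.
ΔU = nCvΔT = 5.20×12.5×(313−522) = -13600 J.
Q = ΔU + W = 22600 J.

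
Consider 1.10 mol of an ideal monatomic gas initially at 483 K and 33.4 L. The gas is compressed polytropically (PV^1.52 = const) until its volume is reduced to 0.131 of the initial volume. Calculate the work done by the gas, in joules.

P₁ = nRT₁/V₁ = 1.10×8.314×483/33.4 = 132 kPa.
Polytropic n=1.52: T₂ = T₁(V₁/V₂)^(n−1) = 483×(7.63)^0.52 = 1390 K; P₂ = P₁(V₁/V₂)^n = 2910 kPa.
W = (P₁V₁−P₂V₂)/(n−1) = (132×33.4−2910×4.38)/0.52 = -15900 J.

-15900 J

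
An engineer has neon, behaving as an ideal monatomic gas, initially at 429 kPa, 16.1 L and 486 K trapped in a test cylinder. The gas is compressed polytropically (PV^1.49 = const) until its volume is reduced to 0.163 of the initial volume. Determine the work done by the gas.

n = P₁V₁/(RT₁) = 429×16.1/(8.314×486) = 1.71 mol.
Polytropic n=1.49: T₂ = T₁(V₁/V₂)^(n−1) = 486×(6.13)^0.49 = 1180 K; P₂ = P₁(V₁/V₂)^n = 6400 kPa.
W = (P₁V₁−P₂V₂)/(n−1) = (429×16.1−6400×2.62)/0.49 = -20200 J.

-20200 J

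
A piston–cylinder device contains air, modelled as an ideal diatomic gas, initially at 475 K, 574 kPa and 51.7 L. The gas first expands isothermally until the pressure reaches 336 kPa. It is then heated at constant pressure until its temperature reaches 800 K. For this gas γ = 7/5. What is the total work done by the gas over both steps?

n = P₁V₁/(RT₁) = 574×51.7/(8.314×475) = 7.51 mol.
Step 1 — Isothermal: T stays 475 K; PV = const ⇒ V₂ = 88.3 L, P₂ = 336 kPa.
ΔU = 0 (ideal gas, T constant).
W = nRT ln(V₂/V₁) = 7.51×8.314×475×ln(1.71) = 15900 J.
Q = ΔU + W = 15900 J.
State after step 1: P = 336 kPa, V = 88.3 L, T = 475 K.
Step 2 — Isobaric: P stays 336 kPa; V/T = const ⇒ T₂ = 800 K, V₂ = 149 L.
W = PΔV = 336×(149−88.3) kPa·L = 20300 J.
ΔU = nCvΔT = 7.51×20.8×(800−475) = 50800 J.
Q = ΔU + W = nCpΔT = 71100 J.
Net over both steps: W = 36200 J, Q = 87000 J, ΔU = 50800 J.

36200 J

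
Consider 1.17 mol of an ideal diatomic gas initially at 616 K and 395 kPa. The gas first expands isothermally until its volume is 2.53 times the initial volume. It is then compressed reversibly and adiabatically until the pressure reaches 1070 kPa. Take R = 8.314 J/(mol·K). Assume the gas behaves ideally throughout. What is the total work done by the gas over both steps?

-5420 J

V₁ = nRT₁/P₁ = 1.17×8.314×616/395 = 15.2 L.
Step 1 — Isothermal: T stays 616 K; PV = const ⇒ V₂ = 38.4 L, P₂ = 156 kPa.
ΔU = 0 (ideal gas, T constant).
W = nRT ln(V₂/V₁) = 1.17×8.314×616×ln(2.53) = 5560 J.
Q = ΔU + W = 5560 J.
State after step 1: P = 156 kPa, V = 38.4 L, T = 616 K.
Step 2 — Adiabatic: T₂/T₁ = (P₂/P₁)^((γ−1)/γ) ⇒ T₂ = 616×(6.85)^0.286 = 1070 K; V₂ = 9.71 L.
ΔU = nCvΔT = 1.17×20.8×(1070−616) = 11000 J.
Q = 0 for an adiabatic process, so W = −ΔU = -11000 J.
Net over both steps: W = -5420 J, Q = 5560 J, ΔU = 11000 J.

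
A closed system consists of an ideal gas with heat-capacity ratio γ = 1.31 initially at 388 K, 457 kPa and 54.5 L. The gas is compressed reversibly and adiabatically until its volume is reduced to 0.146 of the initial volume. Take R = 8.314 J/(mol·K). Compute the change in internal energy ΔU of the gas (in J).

65500 J

n = P₁V₁/(RT₁) = 457×54.5/(8.314×388) = 7.72 mol.
Adiabatic: TV^(γ−1) = const ⇒ T₂ = 388×(6.85)^0.310 = 705 K; PV^γ = const ⇒ P₂ = 5680 kPa.
For an ideal gas ΔU = nCvΔT with Cv = R/(γ−1) = 26.8 J/(mol·K).
ΔU = 7.72×26.8×(705−388) = 65500 J.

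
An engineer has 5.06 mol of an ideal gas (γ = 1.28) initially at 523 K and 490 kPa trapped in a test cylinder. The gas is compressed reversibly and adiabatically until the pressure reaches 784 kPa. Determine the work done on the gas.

V₁ = nRT₁/P₁ = 5.06×8.314×523/490 = 44.9 L.
Adiabatic: T₂/T₁ = (P₂/P₁)^((γ−1)/γ) ⇒ T₂ = 523×(1.60)^0.219 = 580 K; V₂ = 31.1 L.
ΔU = nCvΔT = 5.06×29.7×(580−523) = 8510 J.
Q = 0 for an adiabatic process, so W = −ΔU = -8510 J.
Work done on the gas = −W_by = 8510 J.

8510 J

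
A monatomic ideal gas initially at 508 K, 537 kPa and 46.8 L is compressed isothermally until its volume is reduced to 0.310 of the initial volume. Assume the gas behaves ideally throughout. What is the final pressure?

Isothermal: T stays 508 K; PV = const ⇒ V₂ = 14.5 L, P₂ = 1730 kPa.

1730 kPa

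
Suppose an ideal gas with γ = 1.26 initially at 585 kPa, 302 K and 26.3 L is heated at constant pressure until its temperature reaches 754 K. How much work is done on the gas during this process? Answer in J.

-23000 J

n = P₁V₁/(RT₁) = 585×26.3/(8.314×302) = 6.13 mol.
Isobaric: P stays 585 kPa; V/T = const ⇒ T₂ = 754 K, V₂ = 65.7 L.
W = PΔV = 585×(65.7−26.3) kPa·L = 23000 J.
Work done on the gas = −W_by = -23000 J.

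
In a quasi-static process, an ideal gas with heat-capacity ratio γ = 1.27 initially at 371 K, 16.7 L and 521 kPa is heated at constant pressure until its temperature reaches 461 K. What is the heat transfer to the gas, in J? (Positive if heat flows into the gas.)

n = P₁V₁/(RT₁) = 521×16.7/(8.314×371) = 2.82 mol.
Isobaric: P stays 521 kPa; V/T = const ⇒ T₂ = 461 K, V₂ = 20.8 L.
W = PΔV = 521×(20.8−16.7) kPa·L = 2110 J.
ΔU = nCvΔT = 2.82×30.8×(461−371) = 7820 J.
Q = ΔU + W = nCpΔT = 9930 J.

9930 J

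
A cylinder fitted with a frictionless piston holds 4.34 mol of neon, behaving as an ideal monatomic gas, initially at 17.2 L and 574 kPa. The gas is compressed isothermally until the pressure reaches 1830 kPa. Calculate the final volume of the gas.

5.39 L

T₁ = P₁V₁/(nR) = 574×17.2/(4.34×8.314) = 274 K.
Isothermal: T stays 274 K; PV = const ⇒ V₂ = 5.39 L, P₂ = 1830 kPa.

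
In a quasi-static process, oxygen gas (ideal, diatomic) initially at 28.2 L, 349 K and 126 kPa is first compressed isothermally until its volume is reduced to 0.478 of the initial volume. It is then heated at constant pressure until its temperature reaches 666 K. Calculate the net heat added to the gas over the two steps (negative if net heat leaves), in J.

n = P₁V₁/(RT₁) = 126×28.2/(8.314×349) = 1.22 mol.
Step 1 — Isothermal: T stays 349 K; PV = const ⇒ V₂ = 13.5 L, P₂ = 264 kPa.
ΔU = 0 (ideal gas, T constant).
W = nRT ln(V₂/V₁) = 1.22×8.314×349×ln(0.478) = -2620 J.
Q = ΔU + W = -2620 J.
State after step 1: P = 264 kPa, V = 13.5 L, T = 349 K.
Step 2 — Isobaric: P stays 264 kPa; V/T = const ⇒ T₂ = 666 K, V₂ = 25.7 L.
W = PΔV = 264×(25.7−13.5) kPa·L = 3230 J.
ΔU = nCvΔT = 1.22×20.8×(666−349) = 8070 J.
Q = ΔU + W = nCpΔT = 11300 J.
Net over both steps: W = 605 J, Q = 8670 J, ΔU = 8070 J.

8670 J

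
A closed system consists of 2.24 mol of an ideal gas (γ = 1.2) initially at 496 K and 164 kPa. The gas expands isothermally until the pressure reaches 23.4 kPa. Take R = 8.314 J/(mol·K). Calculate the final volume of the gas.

395 L

V₁ = nRT₁/P₁ = 2.24×8.314×496/164 = 56.3 L.
Isothermal: T stays 496 K; PV = const ⇒ V₂ = 395 L, P₂ = 23.4 kPa.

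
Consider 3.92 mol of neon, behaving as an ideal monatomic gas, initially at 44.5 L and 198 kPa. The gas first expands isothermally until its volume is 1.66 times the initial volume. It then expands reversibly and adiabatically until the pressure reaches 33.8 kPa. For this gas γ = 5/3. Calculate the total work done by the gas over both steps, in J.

T₁ = P₁V₁/(nR) = 198×44.5/(3.92×8.314) = 270 K.
Step 1 — Isothermal: T stays 270 K; PV = const ⇒ V₂ = 73.9 L, P₂ = 119 kPa.
ΔU = 0 (ideal gas, T constant).
W = nRT ln(V₂/V₁) = 3.92×8.314×270×ln(1.66) = 4470 J.
Q = ΔU + W = 4470 J.
State after step 1: P = 119 kPa, V = 73.9 L, T = 270 K.
Step 2 — Adiabatic: T₂/T₁ = (P₂/P₁)^((γ−1)/γ) ⇒ T₂ = 270×(0.283)^0.400 = 163 K; V₂ = 157 L.
ΔU = nCvΔT = 3.92×12.5×(163−270) = -5240 J.
Q = 0 for an adiabatic process, so W = −ΔU = 5240 J.
Net over both steps: W = 9700 J, Q = 4470 J, ΔU = -5240 J.

9700 J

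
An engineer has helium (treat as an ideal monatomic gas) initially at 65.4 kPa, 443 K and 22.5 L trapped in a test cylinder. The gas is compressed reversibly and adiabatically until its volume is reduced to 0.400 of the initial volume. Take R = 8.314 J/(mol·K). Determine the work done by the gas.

n = P₁V₁/(RT₁) = 65.4×22.5/(8.314×443) = 0.400 mol.
Adiabatic: TV^(γ−1) = const ⇒ T₂ = 443×(2.50)^0.667 = 816 K; PV^γ = const ⇒ P₂ = 301 kPa.
ΔU = nCvΔT = 0.400×12.5×(816−443) = 1860 J.
Q = 0 for an adiabatic process, so W = −ΔU = -1860 J.

-1860 J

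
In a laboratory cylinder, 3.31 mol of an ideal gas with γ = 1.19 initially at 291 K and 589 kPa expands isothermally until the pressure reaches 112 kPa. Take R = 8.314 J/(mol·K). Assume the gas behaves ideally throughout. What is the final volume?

71.5 L

V₁ = nRT₁/P₁ = 3.31×8.314×291/589 = 13.6 L.
Isothermal: T stays 291 K; PV = const ⇒ V₂ = 71.5 L, P₂ = 112 kPa.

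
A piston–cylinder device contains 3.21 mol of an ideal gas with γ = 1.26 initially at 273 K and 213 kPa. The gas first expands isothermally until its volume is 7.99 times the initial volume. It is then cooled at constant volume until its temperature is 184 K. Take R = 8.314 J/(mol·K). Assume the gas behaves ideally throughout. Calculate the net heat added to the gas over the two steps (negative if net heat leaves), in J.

6010 J

V₁ = nRT₁/P₁ = 3.21×8.314×273/213 = 34.2 L.
Step 1 — Isothermal: T stays 273 K; PV = const ⇒ V₂ = 273 L, P₂ = 26.7 kPa.
ΔU = 0 (ideal gas, T constant).
W = nRT ln(V₂/V₁) = 3.21×8.314×273×ln(7.99) = 15100 J.
Q = ΔU + W = 15100 J.
State after step 1: P = 26.7 kPa, V = 273 L, T = 273 K.
Step 2 — Isochoric: V stays 273 L; P/T = const ⇒ T₂ = 184 K, P₂ = 18.0 kPa.
W = 0 (no volume change).
ΔU = nCvΔT = 3.21×32.0×(184−273) = -9140 J.
Q = ΔU = -9140 J.
Net over both steps: W = 15100 J, Q = 6010 J, ΔU = -9140 J.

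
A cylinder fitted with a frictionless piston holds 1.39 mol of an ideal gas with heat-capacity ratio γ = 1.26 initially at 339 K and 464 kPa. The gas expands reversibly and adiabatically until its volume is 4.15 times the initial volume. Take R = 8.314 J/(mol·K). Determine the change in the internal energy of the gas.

V₁ = nRT₁/P₁ = 1.39×8.314×339/464 = 8.44 L.
Adiabatic: TV^(γ−1) = const ⇒ T₂ = 339×(0.241)^0.260 = 234 K; PV^γ = const ⇒ P₂ = 77.2 kPa.
For an ideal gas ΔU = nCvΔT with Cv = R/(γ−1) = 32.0 J/(mol·K).
ΔU = 1.39×32.0×(234−339) = -4660 J.

-4660 J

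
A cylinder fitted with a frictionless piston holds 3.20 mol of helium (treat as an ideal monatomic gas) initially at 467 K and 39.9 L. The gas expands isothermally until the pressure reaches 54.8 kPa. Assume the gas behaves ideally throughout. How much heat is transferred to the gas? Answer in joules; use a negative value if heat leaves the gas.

P₁ = nRT₁/V₁ = 3.20×8.314×467/39.9 = 311 kPa.
Isothermal: T stays 467 K; PV = const ⇒ V₂ = 227 L, P₂ = 54.8 kPa.
ΔU = 0 (ideal gas, T constant).
W = nRT ln(V₂/V₁) = 3.20×8.314×467×ln(5.68) = 21600 J.
Q = ΔU + W = 21600 J.

21600 J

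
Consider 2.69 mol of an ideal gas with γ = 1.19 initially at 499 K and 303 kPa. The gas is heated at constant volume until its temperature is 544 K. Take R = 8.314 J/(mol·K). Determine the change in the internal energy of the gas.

V₁ = nRT₁/P₁ = 2.69×8.314×499/303 = 36.8 L.
Isochoric: V stays 36.8 L; P/T = const ⇒ T₂ = 544 K, P₂ = 330 kPa.
For an ideal gas ΔU = nCvΔT with Cv = R/(γ−1) = 43.8 J/(mol·K).
ΔU = 2.69×43.8×(544−499) = 5300 J.

5300 J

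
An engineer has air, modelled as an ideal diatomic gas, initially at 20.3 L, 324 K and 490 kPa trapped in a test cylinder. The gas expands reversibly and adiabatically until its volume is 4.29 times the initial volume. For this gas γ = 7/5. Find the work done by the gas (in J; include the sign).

11000 J

n = P₁V₁/(RT₁) = 490×20.3/(8.314×324) = 3.69 mol.
Adiabatic: TV^(γ−1) = const ⇒ T₂ = 324×(0.233)^0.400 = 181 K; PV^γ = const ⇒ P₂ = 63.8 kPa.
ΔU = nCvΔT = 3.69×20.8×(181−324) = -11000 J.
Q = 0 for an adiabatic process, so W = −ΔU = 11000 J.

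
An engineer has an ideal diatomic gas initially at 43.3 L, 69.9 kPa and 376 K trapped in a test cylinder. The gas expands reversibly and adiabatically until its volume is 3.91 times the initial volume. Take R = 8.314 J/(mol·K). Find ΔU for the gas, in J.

-3180 J

n = P₁V₁/(RT₁) = 69.9×43.3/(8.314×376) = 0.968 mol.
Adiabatic: TV^(γ−1) = const ⇒ T₂ = 376×(0.256)^0.400 = 218 K; PV^γ = const ⇒ P₂ = 10.4 kPa.
For an ideal gas ΔU = nCvΔT with Cv = (5/2)R = 20.8 J/(mol·K).
ΔU = 0.968×20.8×(218−376) = -3180 J.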